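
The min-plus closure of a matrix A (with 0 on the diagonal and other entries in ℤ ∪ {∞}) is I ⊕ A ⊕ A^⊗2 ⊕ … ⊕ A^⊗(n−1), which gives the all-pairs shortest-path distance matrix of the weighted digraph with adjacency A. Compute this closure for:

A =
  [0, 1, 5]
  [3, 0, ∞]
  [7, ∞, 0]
Closure =
  [0, 1, 5]
  [3, 0, 8]
  [7, 8, 0]

This is the Floyd-Warshall all-pairs shortest-path computation. For each intermediate vertex k = 0, 1, …, 2, update dist[i][j] ← min(dist[i][j], dist[i][k] + dist[k][j]). The final matrix gives, for each (i, j), the minimum total weight of any directed path from i to j (possibly empty when i = j).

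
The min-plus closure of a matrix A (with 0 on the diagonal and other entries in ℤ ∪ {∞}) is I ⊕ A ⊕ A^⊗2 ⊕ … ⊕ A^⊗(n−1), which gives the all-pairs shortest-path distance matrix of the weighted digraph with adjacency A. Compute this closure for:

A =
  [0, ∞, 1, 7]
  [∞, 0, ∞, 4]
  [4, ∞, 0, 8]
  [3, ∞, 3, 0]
Closure =
  [0, ∞, 1, 7]
  [7, 0, 7, 4]
  [4, ∞, 0, 8]
  [3, ∞, 3, 0]

This is the Floyd-Warshall all-pairs shortest-path computation. For each intermediate vertex k = 0, 1, …, 3, update dist[i][j] ← min(dist[i][j], dist[i][k] + dist[k][j]). The final matrix gives, for each (i, j), the minimum total weight of any directed path from i to j (possibly empty when i = j).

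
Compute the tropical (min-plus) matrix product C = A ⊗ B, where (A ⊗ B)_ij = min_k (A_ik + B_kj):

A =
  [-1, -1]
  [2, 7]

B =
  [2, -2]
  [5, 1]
A ⊗ B =
  [1, -3]
  [4, 0]

Apply the min-plus product entry-by-entry:
  C[0][0] = min over k of (A[0][0] + B[0][0] = -1 + 2 = 1, A[0][1] + B[1][0] = -1 + 5 = 4) = 1 (attained at k = 0)
  C[0][1] = min over k of (A[0][0] + B[0][1] = -1 + -2 = -3, A[0][1] + B[1][1] = -1 + 1 = 0) = -3 (attained at k = 0)
  C[1][0] = min over k of (A[1][0] + B[0][0] = 2 + 2 = 4, A[1][1] + B[1][0] = 7 + 5 = 12) = 4 (attained at k = 0)
  C[1][1] = min over k of (A[1][0] + B[0][1] = 2 + -2 = 0, A[1][1] + B[1][1] = 7 + 1 = 8) = 0 (attained at k = 0)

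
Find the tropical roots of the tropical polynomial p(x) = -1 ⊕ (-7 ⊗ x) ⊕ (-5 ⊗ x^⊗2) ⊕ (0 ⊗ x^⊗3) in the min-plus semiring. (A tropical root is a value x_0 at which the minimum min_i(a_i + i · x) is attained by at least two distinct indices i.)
Roots: {-5, -2, 6}

Each tropical root is a break point of the lower envelope of the lines y = a_i + i · x (there are 4 lines, with slopes 0, 1, ..., 3). Only the lines that attain the minimum somewhere contribute to roots; other lines are dominated. Here the surviving (envelope) indices are i = 3, i = 2, i = 1, i = 0.
Intersections between consecutive envelope lines give the roots: for adjacent envelope indices i < j the intersection is x = (a_i − a_j) / (j − i). Reading off the sorted break points: {-5, -2, 6}.
Verification: at each break x_0, at least two indices attain the minimum of min_i(a_i + i · x_0).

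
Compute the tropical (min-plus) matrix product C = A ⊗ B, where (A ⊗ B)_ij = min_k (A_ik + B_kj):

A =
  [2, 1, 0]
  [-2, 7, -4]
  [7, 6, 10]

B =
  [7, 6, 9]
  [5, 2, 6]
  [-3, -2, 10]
A ⊗ B =
  [-3, -2, 7]
  [-7, -6, 6]
  [7, 8, 12]

Apply the min-plus product entry-by-entry:
  C[0][0] = min over k of (A[0][0] + B[0][0] = 2 + 7 = 9, A[0][1] + B[1][0] = 1 + 5 = 6, A[0][2] + B[2][0] = 0 + -3 = -3) = -3 (attained at k = 2)
  C[0][1] = min over k of (A[0][0] + B[0][1] = 2 + 6 = 8, A[0][1] + B[1][1] = 1 + 2 = 3, A[0][2] + B[2][1] = 0 + -2 = -2) = -2 (attained at k = 2)
  C[0][2] = min over k of (A[0][0] + B[0][2] = 2 + 9 = 11, A[0][1] + B[1][2] = 1 + 6 = 7, A[0][2] + B[2][2] = 0 + 10 = 10) = 7 (attained at k = 1)
  C[1][0] = min over k of (A[1][0] + B[0][0] = -2 + 7 = 5, A[1][1] + B[1][0] = 7 + 5 = 12, A[1][2] + B[2][0] = -4 + -3 = -7) = -7 (attained at k = 2)
  C[1][1] = min over k of (A[1][0] + B[0][1] = -2 + 6 = 4, A[1][1] + B[1][1] = 7 + 2 = 9, A[1][2] + B[2][1] = -4 + -2 = -6) = -6 (attained at k = 2)
  C[1][2] = min over k of (A[1][0] + B[0][2] = -2 + 9 = 7, A[1][1] + B[1][2] = 7 + 6 = 13, A[1][2] + B[2][2] = -4 + 10 = 6) = 6 (attained at k = 2)
  C[2][0] = min over k of (A[2][0] + B[0][0] = 7 + 7 = 14, A[2][1] + B[1][0] = 6 + 5 = 11, A[2][2] + B[2][0] = 10 + -3 = 7) = 7 (attained at k = 2)
  C[2][1] = min over k of (A[2][0] + B[0][1] = 7 + 6 = 13, A[2][1] + B[1][1] = 6 + 2 = 8, A[2][2] + B[2][1] = 10 + -2 = 8) = 8 (attained at k = 1)
  C[2][2] = min over k of (A[2][0] + B[0][2] = 7 + 9 = 16, A[2][1] + B[1][2] = 6 + 6 = 12, A[2][2] + B[2][2] = 10 + 10 = 20) = 12 (attained at k = 1)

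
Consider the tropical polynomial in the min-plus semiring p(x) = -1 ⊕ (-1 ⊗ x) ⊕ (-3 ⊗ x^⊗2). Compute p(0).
p(0) = -3

A tropical monomial a ⊗ x^⊗i evaluates to a + i · x. Evaluating each term at x = 0:
  Term 0 contributes -1 + 0 · 0 = -1
  Term 1 contributes -1 + 1 · 0 = -1
  Term 2 contributes -3 + 2 · 0 = -3
p(0) = ⊕ of these = min[-1, -1, -3] = -3.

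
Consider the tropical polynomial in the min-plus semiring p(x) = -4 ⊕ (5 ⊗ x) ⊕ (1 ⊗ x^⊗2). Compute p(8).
p(8) = -4

A tropical monomial a ⊗ x^⊗i evaluates to a + i · x. Evaluating each term at x = 8:
  Term 0 contributes -4 + 0 · 8 = -4
  Term 1 contributes 5 + 1 · 8 = 13
  Term 2 contributes 1 + 2 · 8 = 17
p(8) = ⊕ of these = min[-4, 13, 17] = -4.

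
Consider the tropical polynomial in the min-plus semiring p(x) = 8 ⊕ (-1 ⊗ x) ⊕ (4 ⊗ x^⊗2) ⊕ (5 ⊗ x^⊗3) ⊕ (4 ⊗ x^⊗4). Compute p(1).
p(1) = 0

A tropical monomial a ⊗ x^⊗i evaluates to a + i · x. Evaluating each term at x = 1:
  Term 0 contributes 8 + 0 · 1 = 8
  Term 1 contributes -1 + 1 · 1 = 0
  Term 2 contributes 4 + 2 · 1 = 6
  Term 3 contributes 5 + 3 · 1 = 8
  Term 4 contributes 4 + 4 · 1 = 8
p(1) = ⊕ of these = min[8, 0, 6, 8, 8] = 0.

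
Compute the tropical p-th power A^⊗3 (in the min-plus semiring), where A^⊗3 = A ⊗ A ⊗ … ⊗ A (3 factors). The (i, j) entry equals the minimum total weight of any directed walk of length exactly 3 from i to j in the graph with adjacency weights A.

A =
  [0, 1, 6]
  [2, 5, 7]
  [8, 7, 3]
A^⊗3 =
  [0, 1, 6]
  [2, 3, 8]
  [8, 9, 9]

Each entry (A^⊗3)_ij equals the minimum over all length-3 walks i = v_0 → v_1 → … → v_3 = j of Σ_t A[v_t][v_{t+1}]. For example, for (i, j) = (0, 2) we minimise over 9 possible intermediate vertex sequences; the minimum is 6, attained along the walk 0 → 0 → 0 → 2.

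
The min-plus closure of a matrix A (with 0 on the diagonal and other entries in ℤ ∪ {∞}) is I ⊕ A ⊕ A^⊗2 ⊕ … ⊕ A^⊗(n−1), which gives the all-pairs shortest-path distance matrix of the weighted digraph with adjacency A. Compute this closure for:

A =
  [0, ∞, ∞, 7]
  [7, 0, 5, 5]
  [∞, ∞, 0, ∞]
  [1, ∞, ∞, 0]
Closure =
  [0, ∞, ∞, 7]
  [6, 0, 5, 5]
  [∞, ∞, 0, ∞]
  [1, ∞, ∞, 0]

This is the Floyd-Warshall all-pairs shortest-path computation. For each intermediate vertex k = 0, 1, …, 3, update dist[i][j] ← min(dist[i][j], dist[i][k] + dist[k][j]). The final matrix gives, for each (i, j), the minimum total weight of any directed path from i to j (possibly empty when i = j).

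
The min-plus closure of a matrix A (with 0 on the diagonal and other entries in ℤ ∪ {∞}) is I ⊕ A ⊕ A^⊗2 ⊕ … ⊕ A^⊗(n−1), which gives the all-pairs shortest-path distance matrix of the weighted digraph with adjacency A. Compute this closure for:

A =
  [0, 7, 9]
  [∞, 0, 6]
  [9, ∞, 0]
Closure =
  [0, 7, 9]
  [15, 0, 6]
  [9, 16, 0]

This is the Floyd-Warshall all-pairs shortest-path computation. For each intermediate vertex k = 0, 1, …, 2, update dist[i][j] ← min(dist[i][j], dist[i][k] + dist[k][j]). The final matrix gives, for each (i, j), the minimum total weight of any directed path from i to j (possibly empty when i = j).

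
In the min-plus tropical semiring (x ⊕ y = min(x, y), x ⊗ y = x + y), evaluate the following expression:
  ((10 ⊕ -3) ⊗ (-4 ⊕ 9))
((10 ⊕ -3) ⊗ (-4 ⊕ 9)) = -7

Expand innermost to outermost. Recall ⊕ takes the minimum of its arguments and ⊗ takes their sum. Working out the expression ((10 ⊕ -3) ⊗ (-4 ⊕ 9)) gives -7.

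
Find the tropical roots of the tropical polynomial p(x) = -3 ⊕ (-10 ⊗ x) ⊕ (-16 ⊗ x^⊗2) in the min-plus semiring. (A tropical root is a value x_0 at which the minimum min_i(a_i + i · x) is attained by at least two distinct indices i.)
Roots: {6, 7}

Each tropical root is a break point of the lower envelope of the lines y = a_i + i · x (there are 3 lines, with slopes 0, 1, ..., 2). Only the lines that attain the minimum somewhere contribute to roots; other lines are dominated. Here the surviving (envelope) indices are i = 2, i = 1, i = 0.
Intersections between consecutive envelope lines give the roots: for adjacent envelope indices i < j the intersection is x = (a_i − a_j) / (j − i). Reading off the sorted break points: {6, 7}.
Verification: at each break x_0, at least two indices attain the minimum of min_i(a_i + i · x_0).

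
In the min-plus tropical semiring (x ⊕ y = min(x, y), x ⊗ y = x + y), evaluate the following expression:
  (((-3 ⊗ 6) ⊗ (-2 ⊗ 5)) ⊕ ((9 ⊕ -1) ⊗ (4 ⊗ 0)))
(((-3 ⊗ 6) ⊗ (-2 ⊗ 5)) ⊕ ((9 ⊕ -1) ⊗ (4 ⊗ 0))) = 3

Expand innermost to outermost. Recall ⊕ takes the minimum of its arguments and ⊗ takes their sum. Working out the expression (((-3 ⊗ 6) ⊗ (-2 ⊗ 5)) ⊕ ((9 ⊕ -1) ⊗ (4 ⊗ 0))) gives 3.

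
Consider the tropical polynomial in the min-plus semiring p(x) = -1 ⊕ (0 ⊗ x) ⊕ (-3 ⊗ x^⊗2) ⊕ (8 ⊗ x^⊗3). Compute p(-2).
p(-2) = -7

A tropical monomial a ⊗ x^⊗i evaluates to a + i · x. Evaluating each term at x = -2:
  Term 0 contributes -1 + 0 · -2 = -1
  Term 1 contributes 0 + 1 · -2 = -2
  Term 2 contributes -3 + 2 · -2 = -7
  Term 3 contributes 8 + 3 · -2 = 2
p(-2) = ⊕ of these = min[-1, -2, -7, 2] = -7.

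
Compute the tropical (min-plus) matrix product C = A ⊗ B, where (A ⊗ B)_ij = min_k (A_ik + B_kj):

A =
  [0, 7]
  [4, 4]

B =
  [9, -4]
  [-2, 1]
A ⊗ B =
  [5, -4]
  [2, 0]

Apply the min-plus product entry-by-entry:
  C[0][0] = min over k of (A[0][0] + B[0][0] = 0 + 9 = 9, A[0][1] + B[1][0] = 7 + -2 = 5) = 5 (attained at k = 1)
  C[0][1] = min over k of (A[0][0] + B[0][1] = 0 + -4 = -4, A[0][1] + B[1][1] = 7 + 1 = 8) = -4 (attained at k = 0)
  C[1][0] = min over k of (A[1][0] + B[0][0] = 4 + 9 = 13, A[1][1] + B[1][0] = 4 + -2 = 2) = 2 (attained at k = 1)
  C[1][1] = min over k of (A[1][0] + B[0][1] = 4 + -4 = 0, A[1][1] + B[1][1] = 4 + 1 = 5) = 0 (attained at k = 0)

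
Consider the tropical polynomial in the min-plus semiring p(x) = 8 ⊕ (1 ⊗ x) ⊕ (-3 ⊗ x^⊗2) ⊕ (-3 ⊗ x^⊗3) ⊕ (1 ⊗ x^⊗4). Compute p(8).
p(8) = 8

A tropical monomial a ⊗ x^⊗i evaluates to a + i · x. Evaluating each term at x = 8:
  Term 0 contributes 8 + 0 · 8 = 8
  Term 1 contributes 1 + 1 · 8 = 9
  Term 2 contributes -3 + 2 · 8 = 13
  Term 3 contributes -3 + 3 · 8 = 21
  Term 4 contributes 1 + 4 · 8 = 33
p(8) = ⊕ of these = min[8, 9, 13, 21, 33] = 8.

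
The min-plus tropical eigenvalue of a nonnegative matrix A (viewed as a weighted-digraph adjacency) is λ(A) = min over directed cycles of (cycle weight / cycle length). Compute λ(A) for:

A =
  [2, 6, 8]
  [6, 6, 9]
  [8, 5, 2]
λ(A) = 2

Enumerate directed cycles and compute their means (weight / length). Sample:
  cycle 0 → 0: weight = 2, length = 1, mean = 2/1 ≈ 2.000
  cycle 1 → 1: weight = 6, length = 1, mean = 6/1 ≈ 6.000
  cycle 2 → 2: weight = 2, length = 1, mean = 2/1 ≈ 2.000
  cycle 0 → 1 → 0: weight = 12, length = 2, mean = 12/2 ≈ 6.000
  cycle 0 → 2 → 0: weight = 16, length = 2, mean = 16/2 ≈ 8.000
  cycle 1 → 0 → 1: weight = 12, length = 2, mean = 12/2 ≈ 6.000
Minimum mean = 2.000, attained e.g. along the cycle 0 → 0 with weight 2 and length 1. So λ(A) = 2/1 = 2.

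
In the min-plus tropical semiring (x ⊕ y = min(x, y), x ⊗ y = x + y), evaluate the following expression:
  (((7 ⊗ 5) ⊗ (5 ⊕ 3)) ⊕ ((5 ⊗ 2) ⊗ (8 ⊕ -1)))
(((7 ⊗ 5) ⊗ (5 ⊕ 3)) ⊕ ((5 ⊗ 2) ⊗ (8 ⊕ -1))) = 6

Expand innermost to outermost. Recall ⊕ takes the minimum of its arguments and ⊗ takes their sum. Working out the expression (((7 ⊗ 5) ⊗ (5 ⊕ 3)) ⊕ ((5 ⊗ 2) ⊗ (8 ⊕ -1))) gives 6.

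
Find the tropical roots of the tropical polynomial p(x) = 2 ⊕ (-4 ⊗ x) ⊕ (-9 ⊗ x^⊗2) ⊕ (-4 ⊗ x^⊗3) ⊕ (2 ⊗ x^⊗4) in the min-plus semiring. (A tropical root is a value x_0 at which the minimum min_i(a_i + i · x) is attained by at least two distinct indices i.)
Roots: {-6, -5, 5, 6}

Each tropical root is a break point of the lower envelope of the lines y = a_i + i · x (there are 5 lines, with slopes 0, 1, ..., 4). Only the lines that attain the minimum somewhere contribute to roots; other lines are dominated. Here the surviving (envelope) indices are i = 4, i = 3, i = 2, i = 1, i = 0.
Intersections between consecutive envelope lines give the roots: for adjacent envelope indices i < j the intersection is x = (a_i − a_j) / (j − i). Reading off the sorted break points: {-6, -5, 5, 6}.
Verification: at each break x_0, at least two indices attain the minimum of min_i(a_i + i · x_0).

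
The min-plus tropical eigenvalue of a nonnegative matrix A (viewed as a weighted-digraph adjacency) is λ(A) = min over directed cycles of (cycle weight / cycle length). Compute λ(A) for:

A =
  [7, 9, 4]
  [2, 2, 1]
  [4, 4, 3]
λ(A) = 2

Enumerate directed cycles and compute their means (weight / length). Sample:
  cycle 0 → 0: weight = 7, length = 1, mean = 7/1 ≈ 7.000
  cycle 1 → 1: weight = 2, length = 1, mean = 2/1 ≈ 2.000
  cycle 2 → 2: weight = 3, length = 1, mean = 3/1 ≈ 3.000
  cycle 0 → 1 → 0: weight = 11, length = 2, mean = 11/2 ≈ 5.500
  cycle 0 → 2 → 0: weight = 8, length = 2, mean = 8/2 ≈ 4.000
  cycle 1 → 0 → 1: weight = 11, length = 2, mean = 11/2 ≈ 5.500
Minimum mean = 2.000, attained e.g. along the cycle 1 → 1 with weight 2 and length 1. So λ(A) = 2/1 = 2.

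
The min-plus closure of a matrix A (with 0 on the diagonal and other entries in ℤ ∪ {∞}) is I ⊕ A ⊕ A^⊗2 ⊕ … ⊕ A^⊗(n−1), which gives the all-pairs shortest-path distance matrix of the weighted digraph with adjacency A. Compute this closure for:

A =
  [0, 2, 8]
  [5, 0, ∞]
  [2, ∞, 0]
Closure =
  [0, 2, 8]
  [5, 0, 13]
  [2, 4, 0]

This is the Floyd-Warshall all-pairs shortest-path computation. For each intermediate vertex k = 0, 1, …, 2, update dist[i][j] ← min(dist[i][j], dist[i][k] + dist[k][j]). The final matrix gives, for each (i, j), the minimum total weight of any directed path from i to j (possibly empty when i = j).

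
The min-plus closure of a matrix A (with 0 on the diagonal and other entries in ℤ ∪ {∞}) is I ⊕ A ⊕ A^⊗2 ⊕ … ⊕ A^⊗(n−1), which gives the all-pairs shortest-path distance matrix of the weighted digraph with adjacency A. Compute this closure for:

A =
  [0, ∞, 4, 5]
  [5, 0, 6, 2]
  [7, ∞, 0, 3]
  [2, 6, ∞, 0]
Closure =
  [0, 11, 4, 5]
  [4, 0, 6, 2]
  [5, 9, 0, 3]
  [2, 6, 6, 0]

This is the Floyd-Warshall all-pairs shortest-path computation. For each intermediate vertex k = 0, 1, …, 3, update dist[i][j] ← min(dist[i][j], dist[i][k] + dist[k][j]). The final matrix gives, for each (i, j), the minimum total weight of any directed path from i to j (possibly empty when i = j).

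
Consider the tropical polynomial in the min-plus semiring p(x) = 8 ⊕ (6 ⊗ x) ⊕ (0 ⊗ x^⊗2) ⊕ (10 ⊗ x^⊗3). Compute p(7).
p(7) = 8

A tropical monomial a ⊗ x^⊗i evaluates to a + i · x. Evaluating each term at x = 7:
  Term 0 contributes 8 + 0 · 7 = 8
  Term 1 contributes 6 + 1 · 7 = 13
  Term 2 contributes 0 + 2 · 7 = 14
  Term 3 contributes 10 + 3 · 7 = 31
p(7) = ⊕ of these = min[8, 13, 14, 31] = 8.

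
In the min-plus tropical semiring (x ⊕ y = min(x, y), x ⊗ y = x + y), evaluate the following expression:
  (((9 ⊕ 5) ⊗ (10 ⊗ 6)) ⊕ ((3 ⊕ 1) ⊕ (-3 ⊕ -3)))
(((9 ⊕ 5) ⊗ (10 ⊗ 6)) ⊕ ((3 ⊕ 1) ⊕ (-3 ⊕ -3))) = -3

Expand innermost to outermost. Recall ⊕ takes the minimum of its arguments and ⊗ takes their sum. Working out the expression (((9 ⊕ 5) ⊗ (10 ⊗ 6)) ⊕ ((3 ⊕ 1) ⊕ (-3 ⊕ -3))) gives -3.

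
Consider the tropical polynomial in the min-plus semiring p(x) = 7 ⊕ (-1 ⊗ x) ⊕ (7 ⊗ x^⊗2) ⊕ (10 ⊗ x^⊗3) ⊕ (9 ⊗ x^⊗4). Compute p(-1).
p(-1) = -2

A tropical monomial a ⊗ x^⊗i evaluates to a + i · x. Evaluating each term at x = -1:
  Term 0 contributes 7 + 0 · -1 = 7
  Term 1 contributes -1 + 1 · -1 = -2
  Term 2 contributes 7 + 2 · -1 = 5
  Term 3 contributes 10 + 3 · -1 = 7
  Term 4 contributes 9 + 4 · -1 = 5
p(-1) = ⊕ of these = min[7, -2, 5, 7, 5] = -2.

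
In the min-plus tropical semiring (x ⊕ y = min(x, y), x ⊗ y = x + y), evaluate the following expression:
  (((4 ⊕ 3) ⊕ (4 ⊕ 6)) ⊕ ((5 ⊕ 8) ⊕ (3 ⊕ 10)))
(((4 ⊕ 3) ⊕ (4 ⊕ 6)) ⊕ ((5 ⊕ 8) ⊕ (3 ⊕ 10))) = 3

Expand innermost to outermost. Recall ⊕ takes the minimum of its arguments and ⊗ takes their sum. Working out the expression (((4 ⊕ 3) ⊕ (4 ⊕ 6)) ⊕ ((5 ⊕ 8) ⊕ (3 ⊕ 10))) gives 3.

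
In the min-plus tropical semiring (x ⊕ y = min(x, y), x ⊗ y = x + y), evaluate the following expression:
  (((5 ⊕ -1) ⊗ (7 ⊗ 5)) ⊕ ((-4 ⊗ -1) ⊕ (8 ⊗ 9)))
(((5 ⊕ -1) ⊗ (7 ⊗ 5)) ⊕ ((-4 ⊗ -1) ⊕ (8 ⊗ 9))) = -5

Expand innermost to outermost. Recall ⊕ takes the minimum of its arguments and ⊗ takes their sum. Working out the expression (((5 ⊕ -1) ⊗ (7 ⊗ 5)) ⊕ ((-4 ⊗ -1) ⊕ (8 ⊗ 9))) gives -5.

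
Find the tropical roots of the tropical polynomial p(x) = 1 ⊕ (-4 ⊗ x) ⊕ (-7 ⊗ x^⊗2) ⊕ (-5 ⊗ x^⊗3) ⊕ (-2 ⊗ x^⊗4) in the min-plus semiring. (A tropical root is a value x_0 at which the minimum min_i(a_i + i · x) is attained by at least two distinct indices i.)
Roots: {-3, -2, 3, 5}

Each tropical root is a break point of the lower envelope of the lines y = a_i + i · x (there are 5 lines, with slopes 0, 1, ..., 4). Only the lines that attain the minimum somewhere contribute to roots; other lines are dominated. Here the surviving (envelope) indices are i = 4, i = 3, i = 2, i = 1, i = 0.
Intersections between consecutive envelope lines give the roots: for adjacent envelope indices i < j the intersection is x = (a_i − a_j) / (j − i). Reading off the sorted break points: {-3, -2, 3, 5}.
Verification: at each break x_0, at least two indices attain the minimum of min_i(a_i + i · x_0).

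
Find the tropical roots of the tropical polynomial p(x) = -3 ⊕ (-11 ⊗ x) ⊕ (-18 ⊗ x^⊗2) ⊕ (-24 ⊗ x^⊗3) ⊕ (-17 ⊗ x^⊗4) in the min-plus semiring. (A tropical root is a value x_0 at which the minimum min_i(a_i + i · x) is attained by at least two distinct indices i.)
Roots: {-7, 6, 7, 8}

Each tropical root is a break point of the lower envelope of the lines y = a_i + i · x (there are 5 lines, with slopes 0, 1, ..., 4). Only the lines that attain the minimum somewhere contribute to roots; other lines are dominated. Here the surviving (envelope) indices are i = 4, i = 3, i = 2, i = 1, i = 0.
Intersections between consecutive envelope lines give the roots: for adjacent envelope indices i < j the intersection is x = (a_i − a_j) / (j − i). Reading off the sorted break points: {-7, 6, 7, 8}.
Verification: at each break x_0, at least two indices attain the minimum of min_i(a_i + i · x_0).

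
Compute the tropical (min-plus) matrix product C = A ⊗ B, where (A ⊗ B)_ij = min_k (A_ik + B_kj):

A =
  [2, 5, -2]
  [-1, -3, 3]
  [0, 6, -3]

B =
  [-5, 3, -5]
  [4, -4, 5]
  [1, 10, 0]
A ⊗ B =
  [-3, 1, -3]
  [-6, -7, -6]
  [-5, 2, -5]

Apply the min-plus product entry-by-entry:
  C[0][0] = min over k of (A[0][0] + B[0][0] = 2 + -5 = -3, A[0][1] + B[1][0] = 5 + 4 = 9, A[0][2] + B[2][0] = -2 + 1 = -1) = -3 (attained at k = 0)
  C[0][1] = min over k of (A[0][0] + B[0][1] = 2 + 3 = 5, A[0][1] + B[1][1] = 5 + -4 = 1, A[0][2] + B[2][1] = -2 + 10 = 8) = 1 (attained at k = 1)
  C[0][2] = min over k of (A[0][0] + B[0][2] = 2 + -5 = -3, A[0][1] + B[1][2] = 5 + 5 = 10, A[0][2] + B[2][2] = -2 + 0 = -2) = -3 (attained at k = 0)
  C[1][0] = min over k of (A[1][0] + B[0][0] = -1 + -5 = -6, A[1][1] + B[1][0] = -3 + 4 = 1, A[1][2] + B[2][0] = 3 + 1 = 4) = -6 (attained at k = 0)
  C[1][1] = min over k of (A[1][0] + B[0][1] = -1 + 3 = 2, A[1][1] + B[1][1] = -3 + -4 = -7, A[1][2] + B[2][1] = 3 + 10 = 13) = -7 (attained at k = 1)
  C[1][2] = min over k of (A[1][0] + B[0][2] = -1 + -5 = -6, A[1][1] + B[1][2] = -3 + 5 = 2, A[1][2] + B[2][2] = 3 + 0 = 3) = -6 (attained at k = 0)
  C[2][0] = min over k of (A[2][0] + B[0][0] = 0 + -5 = -5, A[2][1] + B[1][0] = 6 + 4 = 10, A[2][2] + B[2][0] = -3 + 1 = -2) = -5 (attained at k = 0)
  C[2][1] = min over k of (A[2][0] + B[0][1] = 0 + 3 = 3, A[2][1] + B[1][1] = 6 + -4 = 2, A[2][2] + B[2][1] = -3 + 10 = 7) = 2 (attained at k = 1)
  C[2][2] = min over k of (A[2][0] + B[0][2] = 0 + -5 = -5, A[2][1] + B[1][2] = 6 + 5 = 11, A[2][2] + B[2][2] = -3 + 0 = -3) = -5 (attained at k = 0)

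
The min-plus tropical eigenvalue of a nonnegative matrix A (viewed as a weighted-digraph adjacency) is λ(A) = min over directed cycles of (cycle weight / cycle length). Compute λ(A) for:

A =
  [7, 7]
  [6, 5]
λ(A) = 5

Enumerate directed cycles and compute their means (weight / length). Sample:
  cycle 0 → 0: weight = 7, length = 1, mean = 7/1 ≈ 7.000
  cycle 1 → 1: weight = 5, length = 1, mean = 5/1 ≈ 5.000
  cycle 0 → 1 → 0: weight = 13, length = 2, mean = 13/2 ≈ 6.500
  cycle 1 → 0 → 1: weight = 13, length = 2, mean = 13/2 ≈ 6.500
Minimum mean = 5.000, attained e.g. along the cycle 1 → 1 with weight 5 and length 1. So λ(A) = 5/1 = 5.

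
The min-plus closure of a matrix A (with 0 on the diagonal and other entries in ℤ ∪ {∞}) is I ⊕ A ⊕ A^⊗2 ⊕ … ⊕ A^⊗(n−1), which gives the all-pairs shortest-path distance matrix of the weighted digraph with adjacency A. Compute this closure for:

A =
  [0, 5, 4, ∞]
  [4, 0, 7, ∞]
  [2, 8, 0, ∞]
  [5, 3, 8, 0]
Closure =
  [0, 5, 4, ∞]
  [4, 0, 7, ∞]
  [2, 7, 0, ∞]
  [5, 3, 8, 0]

This is the Floyd-Warshall all-pairs shortest-path computation. For each intermediate vertex k = 0, 1, …, 3, update dist[i][j] ← min(dist[i][j], dist[i][k] + dist[k][j]). The final matrix gives, for each (i, j), the minimum total weight of any directed path from i to j (possibly empty when i = j).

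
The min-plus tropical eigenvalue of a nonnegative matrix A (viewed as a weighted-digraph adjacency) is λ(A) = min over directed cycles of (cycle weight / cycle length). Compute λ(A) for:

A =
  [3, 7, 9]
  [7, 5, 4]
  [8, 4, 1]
λ(A) = 1

Enumerate directed cycles and compute their means (weight / length). Sample:
  cycle 0 → 0: weight = 3, length = 1, mean = 3/1 ≈ 3.000
  cycle 1 → 1: weight = 5, length = 1, mean = 5/1 ≈ 5.000
  cycle 2 → 2: weight = 1, length = 1, mean = 1/1 ≈ 1.000
  cycle 0 → 1 → 0: weight = 14, length = 2, mean = 14/2 ≈ 7.000
  cycle 0 → 2 → 0: weight = 17, length = 2, mean = 17/2 ≈ 8.500
  cycle 1 → 0 → 1: weight = 14, length = 2, mean = 14/2 ≈ 7.000
Minimum mean = 1.000, attained e.g. along the cycle 2 → 2 with weight 1 and length 1. So λ(A) = 1/1 = 1.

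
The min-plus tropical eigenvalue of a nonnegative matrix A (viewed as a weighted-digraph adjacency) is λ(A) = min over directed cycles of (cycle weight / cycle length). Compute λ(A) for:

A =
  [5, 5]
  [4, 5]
λ(A) = 9/2

Enumerate directed cycles and compute their means (weight / length). Sample:
  cycle 0 → 0: weight = 5, length = 1, mean = 5/1 ≈ 5.000
  cycle 1 → 1: weight = 5, length = 1, mean = 5/1 ≈ 5.000
  cycle 0 → 1 → 0: weight = 9, length = 2, mean = 9/2 ≈ 4.500
  cycle 1 → 0 → 1: weight = 9, length = 2, mean = 9/2 ≈ 4.500
Minimum mean = 4.500, attained e.g. along the cycle 0 → 1 → 0 with weight 9 and length 2. So λ(A) = 9/2 = 9/2.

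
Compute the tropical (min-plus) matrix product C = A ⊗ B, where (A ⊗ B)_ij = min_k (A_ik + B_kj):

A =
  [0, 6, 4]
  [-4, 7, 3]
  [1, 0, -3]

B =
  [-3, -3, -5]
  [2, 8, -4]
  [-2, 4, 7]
A ⊗ B =
  [-3, -3, -5]
  [-7, -7, -9]
  [-5, -2, -4]

Apply the min-plus product entry-by-entry:
  C[0][0] = min over k of (A[0][0] + B[0][0] = 0 + -3 = -3, A[0][1] + B[1][0] = 6 + 2 = 8, A[0][2] + B[2][0] = 4 + -2 = 2) = -3 (attained at k = 0)
  C[0][1] = min over k of (A[0][0] + B[0][1] = 0 + -3 = -3, A[0][1] + B[1][1] = 6 + 8 = 14, A[0][2] + B[2][1] = 4 + 4 = 8) = -3 (attained at k = 0)
  C[0][2] = min over k of (A[0][0] + B[0][2] = 0 + -5 = -5, A[0][1] + B[1][2] = 6 + -4 = 2, A[0][2] + B[2][2] = 4 + 7 = 11) = -5 (attained at k = 0)
  C[1][0] = min over k of (A[1][0] + B[0][0] = -4 + -3 = -7, A[1][1] + B[1][0] = 7 + 2 = 9, A[1][2] + B[2][0] = 3 + -2 = 1) = -7 (attained at k = 0)
  C[1][1] = min over k of (A[1][0] + B[0][1] = -4 + -3 = -7, A[1][1] + B[1][1] = 7 + 8 = 15, A[1][2] + B[2][1] = 3 + 4 = 7) = -7 (attained at k = 0)
  C[1][2] = min over k of (A[1][0] + B[0][2] = -4 + -5 = -9, A[1][1] + B[1][2] = 7 + -4 = 3, A[1][2] + B[2][2] = 3 + 7 = 10) = -9 (attained at k = 0)
  C[2][0] = min over k of (A[2][0] + B[0][0] = 1 + -3 = -2, A[2][1] + B[1][0] = 0 + 2 = 2, A[2][2] + B[2][0] = -3 + -2 = -5) = -5 (attained at k = 2)
  C[2][1] = min over k of (A[2][0] + B[0][1] = 1 + -3 = -2, A[2][1] + B[1][1] = 0 + 8 = 8, A[2][2] + B[2][1] = -3 + 4 = 1) = -2 (attained at k = 0)
  C[2][2] = min over k of (A[2][0] + B[0][2] = 1 + -5 = -4, A[2][1] + B[1][2] = 0 + -4 = -4, A[2][2] + B[2][2] = -3 + 7 = 4) = -4 (attained at k = 0)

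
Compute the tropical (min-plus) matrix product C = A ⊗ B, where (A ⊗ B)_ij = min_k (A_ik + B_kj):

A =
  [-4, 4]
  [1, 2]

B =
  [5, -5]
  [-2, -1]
A ⊗ B =
  [1, -9]
  [0, -4]

Apply the min-plus product entry-by-entry:
  C[0][0] = min over k of (A[0][0] + B[0][0] = -4 + 5 = 1, A[0][1] + B[1][0] = 4 + -2 = 2) = 1 (attained at k = 0)
  C[0][1] = min over k of (A[0][0] + B[0][1] = -4 + -5 = -9, A[0][1] + B[1][1] = 4 + -1 = 3) = -9 (attained at k = 0)
  C[1][0] = min over k of (A[1][0] + B[0][0] = 1 + 5 = 6, A[1][1] + B[1][0] = 2 + -2 = 0) = 0 (attained at k = 1)
  C[1][1] = min over k of (A[1][0] + B[0][1] = 1 + -5 = -4, A[1][1] + B[1][1] = 2 + -1 = 1) = -4 (attained at k = 0)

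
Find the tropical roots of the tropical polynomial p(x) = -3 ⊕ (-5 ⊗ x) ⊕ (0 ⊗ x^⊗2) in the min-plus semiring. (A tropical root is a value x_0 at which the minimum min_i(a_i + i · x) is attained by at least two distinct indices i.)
Roots: {-5, 2}

Each tropical root is a break point of the lower envelope of the lines y = a_i + i · x (there are 3 lines, with slopes 0, 1, ..., 2). Only the lines that attain the minimum somewhere contribute to roots; other lines are dominated. Here the surviving (envelope) indices are i = 2, i = 1, i = 0.
Intersections between consecutive envelope lines give the roots: for adjacent envelope indices i < j the intersection is x = (a_i − a_j) / (j − i). Reading off the sorted break points: {-5, 2}.
Verification: at each break x_0, at least two indices attain the minimum of min_i(a_i + i · x_0).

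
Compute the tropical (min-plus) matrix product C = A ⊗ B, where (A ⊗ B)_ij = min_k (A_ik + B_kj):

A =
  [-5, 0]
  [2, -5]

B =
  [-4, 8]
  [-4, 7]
A ⊗ B =
  [-9, 3]
  [-9, 2]

Apply the min-plus product entry-by-entry:
  C[0][0] = min over k of (A[0][0] + B[0][0] = -5 + -4 = -9, A[0][1] + B[1][0] = 0 + -4 = -4) = -9 (attained at k = 0)
  C[0][1] = min over k of (A[0][0] + B[0][1] = -5 + 8 = 3, A[0][1] + B[1][1] = 0 + 7 = 7) = 3 (attained at k = 0)
  C[1][0] = min over k of (A[1][0] + B[0][0] = 2 + -4 = -2, A[1][1] + B[1][0] = -5 + -4 = -9) = -9 (attained at k = 1)
  C[1][1] = min over k of (A[1][0] + B[0][1] = 2 + 8 = 10, A[1][1] + B[1][1] = -5 + 7 = 2) = 2 (attained at k = 1)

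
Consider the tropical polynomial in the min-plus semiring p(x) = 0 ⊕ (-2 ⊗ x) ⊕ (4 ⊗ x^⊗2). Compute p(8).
p(8) = 0

A tropical monomial a ⊗ x^⊗i evaluates to a + i · x. Evaluating each term at x = 8:
  Term 0 contributes 0 + 0 · 8 = 0
  Term 1 contributes -2 + 1 · 8 = 6
  Term 2 contributes 4 + 2 · 8 = 20
p(8) = ⊕ of these = min[0, 6, 20] = 0.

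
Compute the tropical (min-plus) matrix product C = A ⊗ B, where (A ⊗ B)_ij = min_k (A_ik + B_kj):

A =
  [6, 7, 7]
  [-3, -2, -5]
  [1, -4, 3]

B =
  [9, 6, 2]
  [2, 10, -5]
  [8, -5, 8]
A ⊗ B =
  [9, 2, 2]
  [0, -10, -7]
  [-2, -2, -9]

Apply the min-plus product entry-by-entry:
  C[0][0] = min over k of (A[0][0] + B[0][0] = 6 + 9 = 15, A[0][1] + B[1][0] = 7 + 2 = 9, A[0][2] + B[2][0] = 7 + 8 = 15) = 9 (attained at k = 1)
  C[0][1] = min over k of (A[0][0] + B[0][1] = 6 + 6 = 12, A[0][1] + B[1][1] = 7 + 10 = 17, A[0][2] + B[2][1] = 7 + -5 = 2) = 2 (attained at k = 2)
  C[0][2] = min over k of (A[0][0] + B[0][2] = 6 + 2 = 8, A[0][1] + B[1][2] = 7 + -5 = 2, A[0][2] + B[2][2] = 7 + 8 = 15) = 2 (attained at k = 1)
  C[1][0] = min over k of (A[1][0] + B[0][0] = -3 + 9 = 6, A[1][1] + B[1][0] = -2 + 2 = 0, A[1][2] + B[2][0] = -5 + 8 = 3) = 0 (attained at k = 1)
  C[1][1] = min over k of (A[1][0] + B[0][1] = -3 + 6 = 3, A[1][1] + B[1][1] = -2 + 10 = 8, A[1][2] + B[2][1] = -5 + -5 = -10) = -10 (attained at k = 2)
  C[1][2] = min over k of (A[1][0] + B[0][2] = -3 + 2 = -1, A[1][1] + B[1][2] = -2 + -5 = -7, A[1][2] + B[2][2] = -5 + 8 = 3) = -7 (attained at k = 1)
  C[2][0] = min over k of (A[2][0] + B[0][0] = 1 + 9 = 10, A[2][1] + B[1][0] = -4 + 2 = -2, A[2][2] + B[2][0] = 3 + 8 = 11) = -2 (attained at k = 1)
  C[2][1] = min over k of (A[2][0] + B[0][1] = 1 + 6 = 7, A[2][1] + B[1][1] = -4 + 10 = 6, A[2][2] + B[2][1] = 3 + -5 = -2) = -2 (attained at k = 2)
  C[2][2] = min over k of (A[2][0] + B[0][2] = 1 + 2 = 3, A[2][1] + B[1][2] = -4 + -5 = -9, A[2][2] + B[2][2] = 3 + 8 = 11) = -9 (attained at k = 1)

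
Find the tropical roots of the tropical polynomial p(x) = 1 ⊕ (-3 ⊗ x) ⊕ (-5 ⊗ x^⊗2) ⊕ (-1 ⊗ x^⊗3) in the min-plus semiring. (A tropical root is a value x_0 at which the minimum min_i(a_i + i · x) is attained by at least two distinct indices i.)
Roots: {-4, 2, 4}

Each tropical root is a break point of the lower envelope of the lines y = a_i + i · x (there are 4 lines, with slopes 0, 1, ..., 3). Only the lines that attain the minimum somewhere contribute to roots; other lines are dominated. Here the surviving (envelope) indices are i = 3, i = 2, i = 1, i = 0.
Intersections between consecutive envelope lines give the roots: for adjacent envelope indices i < j the intersection is x = (a_i − a_j) / (j − i). Reading off the sorted break points: {-4, 2, 4}.
Verification: at each break x_0, at least two indices attain the minimum of min_i(a_i + i · x_0).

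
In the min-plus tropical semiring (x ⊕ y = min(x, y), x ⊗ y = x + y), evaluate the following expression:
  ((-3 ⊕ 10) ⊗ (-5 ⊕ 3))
((-3 ⊕ 10) ⊗ (-5 ⊕ 3)) = -8

Expand innermost to outermost. Recall ⊕ takes the minimum of its arguments and ⊗ takes their sum. Working out the expression ((-3 ⊕ 10) ⊗ (-5 ⊕ 3)) gives -8.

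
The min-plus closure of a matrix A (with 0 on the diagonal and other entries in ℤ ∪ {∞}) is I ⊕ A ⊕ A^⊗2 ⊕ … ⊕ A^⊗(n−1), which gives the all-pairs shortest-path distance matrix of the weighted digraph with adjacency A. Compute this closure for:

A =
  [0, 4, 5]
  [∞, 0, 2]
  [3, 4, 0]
Closure =
  [0, 4, 5]
  [5, 0, 2]
  [3, 4, 0]

This is the Floyd-Warshall all-pairs shortest-path computation. For each intermediate vertex k = 0, 1, …, 2, update dist[i][j] ← min(dist[i][j], dist[i][k] + dist[k][j]). The final matrix gives, for each (i, j), the minimum total weight of any directed path from i to j (possibly empty when i = j).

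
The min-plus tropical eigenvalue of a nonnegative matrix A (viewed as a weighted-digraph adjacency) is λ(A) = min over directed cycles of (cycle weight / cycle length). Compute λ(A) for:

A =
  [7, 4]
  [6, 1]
λ(A) = 1

Enumerate directed cycles and compute their means (weight / length). Sample:
  cycle 0 → 0: weight = 7, length = 1, mean = 7/1 ≈ 7.000
  cycle 1 → 1: weight = 1, length = 1, mean = 1/1 ≈ 1.000
  cycle 0 → 1 → 0: weight = 10, length = 2, mean = 10/2 ≈ 5.000
  cycle 1 → 0 → 1: weight = 10, length = 2, mean = 10/2 ≈ 5.000
Minimum mean = 1.000, attained e.g. along the cycle 1 → 1 with weight 1 and length 1. So λ(A) = 1/1 = 1.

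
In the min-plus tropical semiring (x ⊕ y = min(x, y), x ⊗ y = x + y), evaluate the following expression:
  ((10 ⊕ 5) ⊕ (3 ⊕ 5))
((10 ⊕ 5) ⊕ (3 ⊕ 5)) = 3

Expand innermost to outermost. Recall ⊕ takes the minimum of its arguments and ⊗ takes their sum. Working out the expression ((10 ⊕ 5) ⊕ (3 ⊕ 5)) gives 3.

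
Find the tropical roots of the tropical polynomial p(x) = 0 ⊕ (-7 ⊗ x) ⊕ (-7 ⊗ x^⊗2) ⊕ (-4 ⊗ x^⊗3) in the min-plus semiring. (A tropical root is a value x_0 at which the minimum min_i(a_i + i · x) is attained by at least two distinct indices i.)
Roots: {-3, 0, 7}

Each tropical root is a break point of the lower envelope of the lines y = a_i + i · x (there are 4 lines, with slopes 0, 1, ..., 3). Only the lines that attain the minimum somewhere contribute to roots; other lines are dominated. Here the surviving (envelope) indices are i = 3, i = 2, i = 1, i = 0.
Intersections between consecutive envelope lines give the roots: for adjacent envelope indices i < j the intersection is x = (a_i − a_j) / (j − i). Reading off the sorted break points: {-3, 0, 7}.
Verification: at each break x_0, at least two indices attain the minimum of min_i(a_i + i · x_0).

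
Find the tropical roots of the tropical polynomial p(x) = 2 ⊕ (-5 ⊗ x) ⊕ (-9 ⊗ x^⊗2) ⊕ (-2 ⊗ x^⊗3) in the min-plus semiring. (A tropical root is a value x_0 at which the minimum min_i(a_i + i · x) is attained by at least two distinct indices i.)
Roots: {-7, 4, 7}

Each tropical root is a break point of the lower envelope of the lines y = a_i + i · x (there are 4 lines, with slopes 0, 1, ..., 3). Only the lines that attain the minimum somewhere contribute to roots; other lines are dominated. Here the surviving (envelope) indices are i = 3, i = 2, i = 1, i = 0.
Intersections between consecutive envelope lines give the roots: for adjacent envelope indices i < j the intersection is x = (a_i − a_j) / (j − i). Reading off the sorted break points: {-7, 4, 7}.
Verification: at each break x_0, at least two indices attain the minimum of min_i(a_i + i · x_0).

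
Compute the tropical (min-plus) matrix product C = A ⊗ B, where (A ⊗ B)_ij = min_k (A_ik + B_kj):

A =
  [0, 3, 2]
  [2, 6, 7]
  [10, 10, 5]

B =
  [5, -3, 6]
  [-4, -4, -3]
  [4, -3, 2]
A ⊗ B =
  [-1, -3, 0]
  [2, -1, 3]
  [6, 2, 7]

Apply the min-plus product entry-by-entry:
  C[0][0] = min over k of (A[0][0] + B[0][0] = 0 + 5 = 5, A[0][1] + B[1][0] = 3 + -4 = -1, A[0][2] + B[2][0] = 2 + 4 = 6) = -1 (attained at k = 1)
  C[0][1] = min over k of (A[0][0] + B[0][1] = 0 + -3 = -3, A[0][1] + B[1][1] = 3 + -4 = -1, A[0][2] + B[2][1] = 2 + -3 = -1) = -3 (attained at k = 0)
  C[0][2] = min over k of (A[0][0] + B[0][2] = 0 + 6 = 6, A[0][1] + B[1][2] = 3 + -3 = 0, A[0][2] + B[2][2] = 2 + 2 = 4) = 0 (attained at k = 1)
  C[1][0] = min over k of (A[1][0] + B[0][0] = 2 + 5 = 7, A[1][1] + B[1][0] = 6 + -4 = 2, A[1][2] + B[2][0] = 7 + 4 = 11) = 2 (attained at k = 1)
  C[1][1] = min over k of (A[1][0] + B[0][1] = 2 + -3 = -1, A[1][1] + B[1][1] = 6 + -4 = 2, A[1][2] + B[2][1] = 7 + -3 = 4) = -1 (attained at k = 0)
  C[1][2] = min over k of (A[1][0] + B[0][2] = 2 + 6 = 8, A[1][1] + B[1][2] = 6 + -3 = 3, A[1][2] + B[2][2] = 7 + 2 = 9) = 3 (attained at k = 1)
  C[2][0] = min over k of (A[2][0] + B[0][0] = 10 + 5 = 15, A[2][1] + B[1][0] = 10 + -4 = 6, A[2][2] + B[2][0] = 5 + 4 = 9) = 6 (attained at k = 1)
  C[2][1] = min over k of (A[2][0] + B[0][1] = 10 + -3 = 7, A[2][1] + B[1][1] = 10 + -4 = 6, A[2][2] + B[2][1] = 5 + -3 = 2) = 2 (attained at k = 2)
  C[2][2] = min over k of (A[2][0] + B[0][2] = 10 + 6 = 16, A[2][1] + B[1][2] = 10 + -3 = 7, A[2][2] + B[2][2] = 5 + 2 = 7) = 7 (attained at k = 1)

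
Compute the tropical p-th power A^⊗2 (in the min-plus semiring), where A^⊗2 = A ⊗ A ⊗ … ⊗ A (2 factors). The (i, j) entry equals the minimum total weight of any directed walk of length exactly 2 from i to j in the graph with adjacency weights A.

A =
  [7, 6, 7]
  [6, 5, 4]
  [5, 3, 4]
A^⊗2 =
  [12, 10, 10]
  [9, 7, 8]
  [9, 7, 7]

Each entry (A^⊗2)_ij equals the minimum over all length-2 walks i = v_0 → v_1 → … → v_2 = j of Σ_t A[v_t][v_{t+1}]. For example, for (i, j) = (0, 2) we minimise over 3 possible intermediate vertex sequences; the minimum is 10, attained along the walk 0 → 1 → 2.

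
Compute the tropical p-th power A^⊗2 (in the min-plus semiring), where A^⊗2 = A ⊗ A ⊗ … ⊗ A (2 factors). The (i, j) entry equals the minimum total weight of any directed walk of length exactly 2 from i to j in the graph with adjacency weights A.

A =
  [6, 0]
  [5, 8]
A^⊗2 =
  [5, 6]
  [11, 5]

Each entry (A^⊗2)_ij equals the minimum over all length-2 walks i = v_0 → v_1 → … → v_2 = j of Σ_t A[v_t][v_{t+1}]. For example, for (i, j) = (0, 1) we minimise over 2 possible intermediate vertex sequences; the minimum is 6, attained along the walk 0 → 0 → 1.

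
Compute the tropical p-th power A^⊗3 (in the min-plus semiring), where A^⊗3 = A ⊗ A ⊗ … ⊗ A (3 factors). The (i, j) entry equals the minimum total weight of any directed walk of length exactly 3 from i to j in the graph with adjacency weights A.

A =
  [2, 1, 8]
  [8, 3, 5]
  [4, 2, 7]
A^⊗3 =
  [6, 5, 8]
  [11, 9, 11]
  [8, 7, 10]

Each entry (A^⊗3)_ij equals the minimum over all length-3 walks i = v_0 → v_1 → … → v_3 = j of Σ_t A[v_t][v_{t+1}]. For example, for (i, j) = (0, 2) we minimise over 9 possible intermediate vertex sequences; the minimum is 8, attained along the walk 0 → 0 → 1 → 2.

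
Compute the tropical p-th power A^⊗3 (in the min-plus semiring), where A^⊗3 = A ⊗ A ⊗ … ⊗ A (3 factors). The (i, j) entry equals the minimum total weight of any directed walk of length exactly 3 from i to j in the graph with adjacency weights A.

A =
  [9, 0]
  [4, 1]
A^⊗3 =
  [5, 2]
  [6, 3]

Each entry (A^⊗3)_ij equals the minimum over all length-3 walks i = v_0 → v_1 → … → v_3 = j of Σ_t A[v_t][v_{t+1}]. For example, for (i, j) = (0, 1) we minimise over 4 possible intermediate vertex sequences; the minimum is 2, attained along the walk 0 → 1 → 1 → 1.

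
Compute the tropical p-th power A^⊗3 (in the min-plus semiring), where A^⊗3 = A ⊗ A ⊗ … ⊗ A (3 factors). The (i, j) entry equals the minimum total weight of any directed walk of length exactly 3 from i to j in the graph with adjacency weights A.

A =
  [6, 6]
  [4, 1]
A^⊗3 =
  [11, 8]
  [6, 3]

Each entry (A^⊗3)_ij equals the minimum over all length-3 walks i = v_0 → v_1 → … → v_3 = j of Σ_t A[v_t][v_{t+1}]. For example, for (i, j) = (0, 1) we minimise over 4 possible intermediate vertex sequences; the minimum is 8, attained along the walk 0 → 1 → 1 → 1.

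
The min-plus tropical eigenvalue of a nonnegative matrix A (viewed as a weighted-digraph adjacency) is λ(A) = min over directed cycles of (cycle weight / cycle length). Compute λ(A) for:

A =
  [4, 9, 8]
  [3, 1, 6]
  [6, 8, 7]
λ(A) = 1

Enumerate directed cycles and compute their means (weight / length). Sample:
  cycle 0 → 0: weight = 4, length = 1, mean = 4/1 ≈ 4.000
  cycle 1 → 1: weight = 1, length = 1, mean = 1/1 ≈ 1.000
  cycle 2 → 2: weight = 7, length = 1, mean = 7/1 ≈ 7.000
  cycle 0 → 1 → 0: weight = 12, length = 2, mean = 12/2 ≈ 6.000
  cycle 0 → 2 → 0: weight = 14, length = 2, mean = 14/2 ≈ 7.000
  cycle 1 → 0 → 1: weight = 12, length = 2, mean = 12/2 ≈ 6.000
Minimum mean = 1.000, attained e.g. along the cycle 1 → 1 with weight 1 and length 1. So λ(A) = 1/1 = 1.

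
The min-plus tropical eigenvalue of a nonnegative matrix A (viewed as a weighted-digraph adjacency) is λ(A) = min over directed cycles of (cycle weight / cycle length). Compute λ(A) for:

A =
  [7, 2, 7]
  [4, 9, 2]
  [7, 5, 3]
λ(A) = 3

Enumerate directed cycles and compute their means (weight / length). Sample:
  cycle 0 → 0: weight = 7, length = 1, mean = 7/1 ≈ 7.000
  cycle 1 → 1: weight = 9, length = 1, mean = 9/1 ≈ 9.000
  cycle 2 → 2: weight = 3, length = 1, mean = 3/1 ≈ 3.000
  cycle 0 → 1 → 0: weight = 6, length = 2, mean = 6/2 ≈ 3.000
  cycle 0 → 2 → 0: weight = 14, length = 2, mean = 14/2 ≈ 7.000
  cycle 1 → 0 → 1: weight = 6, length = 2, mean = 6/2 ≈ 3.000
Minimum mean = 3.000, attained e.g. along the cycle 2 → 2 with weight 3 and length 1. So λ(A) = 3/1 = 3.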